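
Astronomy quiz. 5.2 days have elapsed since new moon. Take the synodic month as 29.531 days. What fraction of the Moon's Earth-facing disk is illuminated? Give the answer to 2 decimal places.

0.28

Elongation θ = 360° × 5.2/29.531 ≈ 63.4°.
With cos θ = 0.448, the lit fraction is (1 − 0.448)/2 ≈ 0.276.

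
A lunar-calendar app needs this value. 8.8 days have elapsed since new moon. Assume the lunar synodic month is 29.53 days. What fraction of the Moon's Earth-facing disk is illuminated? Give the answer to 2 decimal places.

Elongation θ = 360° × 8.8/29.53 ≈ 107.3°.
Illuminated fraction = (1 − cos 107.3°)/2 = (1 − (-0.297))/2 ≈ 0.649.

0.65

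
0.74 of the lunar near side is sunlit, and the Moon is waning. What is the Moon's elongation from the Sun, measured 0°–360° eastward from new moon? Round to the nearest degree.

Invert f = (1 − cos θ)/2 to get cos θ = 1 − 2(0.74) = -0.480, hence θ₀ = arccos -0.480 = 118.7°.
A waning Moon lies in 180°–360°, so θ = 360° − 118.7° = 241.3°.

241°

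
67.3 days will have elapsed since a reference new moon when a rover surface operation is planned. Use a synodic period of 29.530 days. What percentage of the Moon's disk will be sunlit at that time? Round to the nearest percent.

67.3 d spans 2 complete synodic months (2 × 29.530 = 59.06 d) plus 8.24 d.
Elongation θ = 360° × 8.24/29.530 ≈ 100.5°.
With cos θ = (-0.181), the lit fraction is (1 − (-0.181))/2 ≈ 0.591, so 59%.

59%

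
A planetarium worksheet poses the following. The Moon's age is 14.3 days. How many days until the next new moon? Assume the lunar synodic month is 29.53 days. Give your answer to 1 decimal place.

15.2 days

One full lunation from the last new moon is 29.53 d; remaining = 29.53 − 14.3 = 15.230 d.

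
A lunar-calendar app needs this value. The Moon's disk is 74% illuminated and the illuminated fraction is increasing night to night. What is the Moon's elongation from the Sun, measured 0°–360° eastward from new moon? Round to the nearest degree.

119°

Invert f = (1 − cos θ)/2 to get cos θ = 1 − 2(0.74) = -0.480, hence θ₀ = arccos -0.480 = 118.7°.
Waxing ⇒ before full, so θ = 118.7°.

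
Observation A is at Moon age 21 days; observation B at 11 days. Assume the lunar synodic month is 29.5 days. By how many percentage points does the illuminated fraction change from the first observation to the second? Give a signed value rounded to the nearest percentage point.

+23 pp

θ₁ = 360° × 21/29.5 = 256.3°, f₁ = (1 − cos θ₁)/2 = 0.619.
θ₂ = 360° × 11/29.5 = 134.2°, f₂ = (1 − cos θ₂)/2 = 0.849.
Change = f₂ − f₁ = +0.230 → +23 percentage points.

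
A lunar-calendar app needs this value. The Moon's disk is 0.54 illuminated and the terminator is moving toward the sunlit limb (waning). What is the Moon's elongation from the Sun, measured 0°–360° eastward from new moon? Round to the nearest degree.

265°

cos θ = 1 − 2f = -0.080, giving a principal value of 94.6°.
Waning ⇒ past full, so θ = 360° − 94.6° = 265.4°.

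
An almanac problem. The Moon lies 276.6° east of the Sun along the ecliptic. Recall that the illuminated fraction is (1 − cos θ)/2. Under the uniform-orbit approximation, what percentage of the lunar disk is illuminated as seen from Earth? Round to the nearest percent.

44%

Half-versine of 276.6°: (1 − 0.115)/2 = 0.443, i.e. 44%.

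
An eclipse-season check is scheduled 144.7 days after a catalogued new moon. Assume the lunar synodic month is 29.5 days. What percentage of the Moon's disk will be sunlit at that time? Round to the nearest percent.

9%

144.7 d spans 4 complete synodic months (4 × 29.5 = 118.00 d) plus 26.70 d.
Elongation θ = 360° × 26.70/29.5 ≈ 325.8°.
With cos θ = 0.827, the lit fraction is (1 − 0.827)/2 ≈ 0.086, so 9%.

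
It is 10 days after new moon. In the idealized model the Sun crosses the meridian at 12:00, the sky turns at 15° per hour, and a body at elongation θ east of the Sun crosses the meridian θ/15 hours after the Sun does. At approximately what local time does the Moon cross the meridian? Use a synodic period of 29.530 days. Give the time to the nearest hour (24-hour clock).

20:00

Phase angle: θ = 360°·(10 d)/(29.530 d) = 121.9°.
Delay after the Sun = 121.9° / (15°/h) ≈ 8.13 h.
12:00 + 8.13 h ≈ 20:08 → 20:00 to the nearest hour.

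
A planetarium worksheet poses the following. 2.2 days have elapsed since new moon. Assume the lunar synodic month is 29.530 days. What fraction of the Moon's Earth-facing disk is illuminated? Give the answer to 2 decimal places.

0.05

The Moon has covered 2.2/29.530 of its cycle, so θ ≈ 360° × 2.2/29.530 = 26.8°.
With cos θ = 0.892, the lit fraction is (1 − 0.892)/2 ≈ 0.054.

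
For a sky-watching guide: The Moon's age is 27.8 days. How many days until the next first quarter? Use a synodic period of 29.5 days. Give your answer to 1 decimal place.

9.1 days

First quarter is 0.25 of the way through the cycle: age 0.25 × 29.5 = 7.375 d.
Already past this cycle's first quarter; the next is at 7.375 + 29.5 = 36.875 d, so 36.875 − 27.8 = 9.075 days.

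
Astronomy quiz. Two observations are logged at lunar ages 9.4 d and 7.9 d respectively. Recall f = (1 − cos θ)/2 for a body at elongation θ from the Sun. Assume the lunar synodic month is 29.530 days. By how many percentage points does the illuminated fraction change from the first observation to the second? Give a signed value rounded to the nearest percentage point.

θ₁ = 360° × 9.4/29.530 = 114.6°, f₁ = (1 − cos θ₁)/2 = 0.708.
θ₂ = 360° × 7.9/29.530 = 96.3°, f₂ = (1 − cos θ₂)/2 = 0.555.
Change = f₂ − f₁ = -0.153 → -15 percentage points.

-15 pp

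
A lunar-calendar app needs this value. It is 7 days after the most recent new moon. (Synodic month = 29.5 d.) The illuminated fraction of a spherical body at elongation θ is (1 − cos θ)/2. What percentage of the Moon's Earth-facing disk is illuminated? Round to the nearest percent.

46%

The Moon has covered 7/29.5 of its cycle, so θ ≈ 360° × 7/29.5 = 85.4°.
Illuminated fraction = (1 − cos 85.4°)/2 = (1 − 0.080)/2 ≈ 0.460, so 46%.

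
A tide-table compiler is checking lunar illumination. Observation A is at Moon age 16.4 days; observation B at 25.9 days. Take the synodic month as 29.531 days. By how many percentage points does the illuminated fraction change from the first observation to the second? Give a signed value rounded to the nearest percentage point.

-83 pp

θ₁ = 360° × 16.4/29.531 = 199.9°, f₁ = (1 − cos θ₁)/2 = 0.970.
θ₂ = 360° × 25.9/29.531 = 315.7°, f₂ = (1 − cos θ₂)/2 = 0.142.
Change = f₂ − f₁ = -0.828 → -83 percentage points.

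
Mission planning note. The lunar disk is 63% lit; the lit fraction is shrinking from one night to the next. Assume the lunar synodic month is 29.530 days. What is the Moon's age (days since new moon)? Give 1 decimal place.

cos θ = 1 − 2f = -0.260, giving a principal value of 105.1°.
A waning Moon lies in 180°–360°, so θ = 360° − 105.1° = 254.9°.
That fraction of the synodic month is 254.9/360 × 29.530 d ≈ 20.91 d.

20.9 days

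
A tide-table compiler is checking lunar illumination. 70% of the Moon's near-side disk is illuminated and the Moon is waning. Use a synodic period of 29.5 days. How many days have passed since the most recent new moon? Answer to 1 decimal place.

20.2 days

Invert f = (1 − cos θ)/2 to get cos θ = 1 − 2(0.70) = -0.400, hence θ₀ = arccos -0.400 = 113.6°.
A waning Moon lies in 180°–360°, so θ = 360° − 113.6° = 246.4°.
At 360°/29.5 d per day, 246.4° corresponds to 20.19 days.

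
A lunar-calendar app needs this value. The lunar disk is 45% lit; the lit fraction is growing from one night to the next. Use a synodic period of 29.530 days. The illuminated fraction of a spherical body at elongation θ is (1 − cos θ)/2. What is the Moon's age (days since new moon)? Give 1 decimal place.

6.9 days

From f = (1 − cos θ)/2: cos θ = 1 − 2×0.45 = 0.100; arccos → 84.3°.
Before full moon the principal value applies: θ = 84.3°.
Age = 29.530 × 84.3°/360° ≈ 6.91 days.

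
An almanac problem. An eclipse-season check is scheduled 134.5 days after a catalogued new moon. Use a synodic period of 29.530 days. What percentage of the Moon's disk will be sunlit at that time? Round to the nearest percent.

97%

Reduce mod P: 134.5 − 4×29.530 = 16.38 d into the current lunation.
The Moon has covered 16.38/29.530 of its cycle, so θ ≈ 360° × 16.38/29.530 = 199.7°.
Illuminated fraction = (1 − cos 199.7°)/2 = (1 − (-0.942))/2 ≈ 0.971, so 97%.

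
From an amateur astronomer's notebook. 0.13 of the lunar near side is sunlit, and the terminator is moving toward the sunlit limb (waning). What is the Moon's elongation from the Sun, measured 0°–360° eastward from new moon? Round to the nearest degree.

cos θ = 1 − 2f = 0.740, giving a principal value of 42.3°.
A waning Moon lies in 180°–360°, so θ = 360° − 42.3° = 317.7°.

318°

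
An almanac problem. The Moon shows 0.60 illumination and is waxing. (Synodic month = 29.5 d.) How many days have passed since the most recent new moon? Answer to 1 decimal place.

From f = (1 − cos θ)/2: cos θ = 1 − 2×0.60 = -0.200; arccos → 101.5°.
Before full moon the principal value applies: θ = 101.5°.
At 360°/29.5 d per day, 101.5° corresponds to 8.32 days.

8.3 days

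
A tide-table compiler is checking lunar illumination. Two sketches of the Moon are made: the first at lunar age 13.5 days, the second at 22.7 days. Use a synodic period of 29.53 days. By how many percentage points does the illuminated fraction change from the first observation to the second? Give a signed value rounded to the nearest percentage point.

First observation: θ = 360°·13.5/29.53 = 164.6°, so f = 0.982.
Second observation: θ = 276.7°, f = 0.441.
Δf = 0.441 − 0.982 = -0.541, i.e. -54 pp.

-54 pp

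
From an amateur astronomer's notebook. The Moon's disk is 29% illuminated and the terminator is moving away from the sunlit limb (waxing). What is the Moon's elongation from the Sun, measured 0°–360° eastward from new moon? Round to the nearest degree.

Invert f = (1 − cos θ)/2 to get cos θ = 1 − 2(0.29) = 0.420, hence θ₀ = arccos 0.420 = 65.2°.
Waxing ⇒ before full, so θ = 65.2°.

65°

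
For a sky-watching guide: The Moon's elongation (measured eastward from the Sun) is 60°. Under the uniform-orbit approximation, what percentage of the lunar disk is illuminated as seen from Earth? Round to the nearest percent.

cos 60° = 0.500, so f = (1 − 0.500)/2 = 0.250, i.e. 25%.

25%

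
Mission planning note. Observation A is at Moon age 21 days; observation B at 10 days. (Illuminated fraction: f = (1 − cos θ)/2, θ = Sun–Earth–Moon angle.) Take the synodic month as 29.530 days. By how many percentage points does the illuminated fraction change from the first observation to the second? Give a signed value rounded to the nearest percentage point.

θ₁ = 360° × 21/29.530 = 256.0°, f₁ = (1 − cos θ₁)/2 = 0.621.
θ₂ = 360° × 10/29.530 = 121.9°, f₂ = (1 − cos θ₂)/2 = 0.764.
Change = f₂ − f₁ = +0.143 → +14 percentage points.

+14 percentage points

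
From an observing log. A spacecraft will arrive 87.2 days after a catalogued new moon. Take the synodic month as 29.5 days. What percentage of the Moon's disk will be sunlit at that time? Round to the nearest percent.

87.2 d spans 2 complete synodic months (2 × 29.5 = 59.00 d) plus 28.20 d.
Elongation θ = 360° × 28.20/29.5 ≈ 344.1°.
With cos θ = 0.962, the lit fraction is (1 − 0.962)/2 ≈ 0.019, so 2%.

2%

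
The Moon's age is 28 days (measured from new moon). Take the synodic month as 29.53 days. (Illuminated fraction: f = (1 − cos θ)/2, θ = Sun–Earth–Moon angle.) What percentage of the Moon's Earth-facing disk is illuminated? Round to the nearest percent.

3%

Phase angle: θ = 360°·(28 d)/(29.53 d) = 341.3°.
With cos θ = 0.947, the lit fraction is (1 − 0.947)/2 ≈ 0.026, so 3%.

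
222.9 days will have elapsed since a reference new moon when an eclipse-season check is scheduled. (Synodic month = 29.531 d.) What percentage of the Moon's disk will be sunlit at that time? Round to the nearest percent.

98%

222.9/29.531 = 7.548 lunations, so 7 complete cycles and 16.18 d into the next.
The Moon has covered 16.18/29.531 of its cycle, so θ ≈ 360° × 16.18/29.531 = 197.3°.
With cos θ = (-0.955), the lit fraction is (1 − (-0.955))/2 ≈ 0.977, so 98%.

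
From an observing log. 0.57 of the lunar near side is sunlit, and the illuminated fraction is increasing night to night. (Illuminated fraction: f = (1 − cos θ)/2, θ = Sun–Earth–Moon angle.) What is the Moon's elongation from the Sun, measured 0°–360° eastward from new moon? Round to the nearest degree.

98°

cos θ = 1 − 2f = -0.140, giving a principal value of 98.0°.
Before full moon the principal value applies: θ = 98.0°.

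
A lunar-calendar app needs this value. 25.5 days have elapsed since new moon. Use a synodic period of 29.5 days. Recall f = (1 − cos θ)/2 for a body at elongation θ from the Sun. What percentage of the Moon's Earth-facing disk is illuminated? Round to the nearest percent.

Elongation θ = 360° × 25.5/29.5 ≈ 311.2°.
cos 311.2° = 0.659, so f = (1 − 0.659)/2 = 0.171, so 17%.

17%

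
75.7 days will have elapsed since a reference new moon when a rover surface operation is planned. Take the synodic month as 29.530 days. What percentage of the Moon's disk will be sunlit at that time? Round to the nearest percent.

75.7/29.530 = 2.563 lunations, so 2 complete cycles and 16.64 d into the next.
The Moon has covered 16.64/29.530 of its cycle, so θ ≈ 360° × 16.64/29.530 = 202.9°.
With cos θ = (-0.921), the lit fraction is (1 − (-0.921))/2 ≈ 0.961, so 96%.

96%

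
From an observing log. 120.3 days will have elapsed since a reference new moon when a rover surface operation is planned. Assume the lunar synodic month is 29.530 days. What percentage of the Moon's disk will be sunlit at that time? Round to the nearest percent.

5%

Reduce mod P: 120.3 − 4×29.530 = 2.18 d into the current lunation.
Elongation θ = 360° × 2.18/29.530 ≈ 26.6°.
cos 26.6° = 0.894, so f = (1 − 0.894)/2 = 0.053, so 5%.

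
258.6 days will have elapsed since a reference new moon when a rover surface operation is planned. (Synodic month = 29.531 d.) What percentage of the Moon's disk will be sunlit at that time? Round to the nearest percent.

Reduce mod P: 258.6 − 8×29.531 = 22.35 d into the current lunation.
Elongation θ = 360° × 22.35/29.531 ≈ 272.5°.
cos 272.5° = 0.043, so f = (1 − 0.043)/2 = 0.478, so 48%.

48%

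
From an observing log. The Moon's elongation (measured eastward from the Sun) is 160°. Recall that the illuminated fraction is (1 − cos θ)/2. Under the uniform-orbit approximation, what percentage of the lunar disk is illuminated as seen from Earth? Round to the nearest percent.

97%

f = (1 − cos 160°)/2 = (1 − (-0.940))/2 ≈ 0.970, i.e. 97%.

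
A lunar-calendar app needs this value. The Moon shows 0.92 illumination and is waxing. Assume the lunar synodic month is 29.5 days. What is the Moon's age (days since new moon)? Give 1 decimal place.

12.1 days

cos θ = 1 − 2f = -0.840, giving a principal value of 147.1°.
Before full moon the principal value applies: θ = 147.1°.
Age = 29.5 × 147.1°/360° ≈ 12.06 days.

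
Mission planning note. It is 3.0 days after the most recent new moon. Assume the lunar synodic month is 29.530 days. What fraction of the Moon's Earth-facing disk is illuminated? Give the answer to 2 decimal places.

0.10

Elongation θ = 360° × 3.0/29.530 ≈ 36.6°.
cos 36.6° = 0.803, so f = (1 − 0.803)/2 = 0.098.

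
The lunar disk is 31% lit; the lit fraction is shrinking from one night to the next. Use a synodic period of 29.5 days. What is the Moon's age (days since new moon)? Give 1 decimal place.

24.0 days

Invert f = (1 − cos θ)/2 to get cos θ = 1 − 2(0.31) = 0.380, hence θ₀ = arccos 0.380 = 67.7°.
Waning ⇒ past full, so θ = 360° − 67.7° = 292.3°.
Age = 29.5 × 292.3°/360° ≈ 23.96 days.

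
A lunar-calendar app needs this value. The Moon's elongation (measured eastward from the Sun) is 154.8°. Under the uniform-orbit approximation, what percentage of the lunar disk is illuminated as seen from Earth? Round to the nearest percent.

f = (1 − cos 154.8°)/2 = (1 − (-0.905))/2 ≈ 0.952, i.e. 95%.

95%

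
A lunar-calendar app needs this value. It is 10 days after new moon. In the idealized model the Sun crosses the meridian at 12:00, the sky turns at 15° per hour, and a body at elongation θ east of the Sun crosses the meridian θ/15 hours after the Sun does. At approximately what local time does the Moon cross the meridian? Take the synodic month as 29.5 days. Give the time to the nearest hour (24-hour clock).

Phase angle: θ = 360°·(10 d)/(29.5 d) = 122.0°.
The Moon trails the Sun by θ/15 = 122.0/15 ≈ 8.14 hours.
12:00 + 8.14 h ≈ 20:08 → 20:00 to the nearest hour.

20:00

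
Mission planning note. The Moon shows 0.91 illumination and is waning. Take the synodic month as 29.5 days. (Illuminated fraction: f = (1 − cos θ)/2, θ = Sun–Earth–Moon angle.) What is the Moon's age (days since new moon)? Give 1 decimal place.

From f = (1 − cos θ)/2: cos θ = 1 − 2×0.91 = -0.820; arccos → 145.1°.
Since the Moon is past full (waning), take the reflex angle: θ = 360° − 145.1° = 214.9°.
That fraction of the synodic month is 214.9/360 × 29.5 d ≈ 17.61 d.

17.6 days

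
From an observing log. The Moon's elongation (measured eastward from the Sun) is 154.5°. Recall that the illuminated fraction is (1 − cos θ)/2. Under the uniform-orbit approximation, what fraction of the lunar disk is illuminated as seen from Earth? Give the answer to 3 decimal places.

cos 154.5° = (-0.903), so f = (1 − (-0.903))/2 = 0.951.

0.951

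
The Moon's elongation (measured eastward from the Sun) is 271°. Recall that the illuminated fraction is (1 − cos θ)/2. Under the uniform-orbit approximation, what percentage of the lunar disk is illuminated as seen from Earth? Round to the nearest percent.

cos 271° = 0.017, so f = (1 − 0.017)/2 = 0.491, i.e. 49%.

49%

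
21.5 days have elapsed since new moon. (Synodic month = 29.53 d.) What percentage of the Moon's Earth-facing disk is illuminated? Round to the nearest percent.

Elongation θ = 360° × 21.5/29.53 ≈ 262.1°.
cos 262.1° = (-0.137), so f = (1 − (-0.137))/2 = 0.569, so 57%.

57%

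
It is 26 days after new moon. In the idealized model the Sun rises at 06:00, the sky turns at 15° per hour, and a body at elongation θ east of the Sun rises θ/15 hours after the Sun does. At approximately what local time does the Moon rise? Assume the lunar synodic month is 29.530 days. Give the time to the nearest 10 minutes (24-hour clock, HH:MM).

Phase angle: θ = 360°·(26 d)/(29.530 d) = 317.0°.
The Moon trails the Sun by θ/15 = 317.0/15 ≈ 21.13 hours.
06:00 + 21.131 h ≈ 03:08 → 03:10 to the nearest ten minutes.

03:10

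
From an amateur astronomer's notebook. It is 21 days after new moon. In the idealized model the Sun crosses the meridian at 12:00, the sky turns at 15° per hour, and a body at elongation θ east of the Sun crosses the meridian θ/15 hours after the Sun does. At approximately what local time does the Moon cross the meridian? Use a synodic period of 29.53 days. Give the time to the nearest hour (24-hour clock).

05:00

Phase angle: θ = 360°·(21 d)/(29.53 d) = 256.0°.
Delay after the Sun = 256.0° / (15°/h) ≈ 17.07 h.
12:00 + 17.07 h ≈ 05:04 → 05:00 to the nearest hour.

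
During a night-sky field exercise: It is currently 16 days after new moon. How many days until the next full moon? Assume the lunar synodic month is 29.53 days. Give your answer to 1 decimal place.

Full moon is 0.5 of the way through the cycle: age 0.5 × 29.53 = 14.765 d.
This lunation's full moon (14.765 d) has passed, so add one period: 44.295 − 16 = 28.295 days.

28.3 days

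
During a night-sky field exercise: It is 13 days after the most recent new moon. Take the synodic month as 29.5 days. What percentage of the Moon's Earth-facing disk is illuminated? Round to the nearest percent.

Phase angle: θ = 360°·(13 d)/(29.5 d) = 158.6°.
With cos θ = (-0.931), the lit fraction is (1 − (-0.931))/2 ≈ 0.966, so 97%.

97%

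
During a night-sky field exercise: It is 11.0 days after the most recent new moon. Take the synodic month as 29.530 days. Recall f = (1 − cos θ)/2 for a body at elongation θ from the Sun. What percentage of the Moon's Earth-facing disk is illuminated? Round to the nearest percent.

85%

Phase angle: θ = 360°·(11.0 d)/(29.530 d) = 134.1°.
cos 134.1° = (-0.696), so f = (1 − (-0.696))/2 = 0.848, so 85%.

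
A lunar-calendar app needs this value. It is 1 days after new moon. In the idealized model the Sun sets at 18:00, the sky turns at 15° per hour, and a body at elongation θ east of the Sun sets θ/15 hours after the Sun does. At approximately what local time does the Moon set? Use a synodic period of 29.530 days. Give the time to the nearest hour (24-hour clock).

The Moon has covered 1/29.530 of its cycle, so θ ≈ 360° × 1/29.530 = 12.2°.
The Moon trails the Sun by θ/15 = 12.2/15 ≈ 0.81 hours.
18:00 + 0.81 h ≈ 18:49 → 19:00 to the nearest hour.

19:00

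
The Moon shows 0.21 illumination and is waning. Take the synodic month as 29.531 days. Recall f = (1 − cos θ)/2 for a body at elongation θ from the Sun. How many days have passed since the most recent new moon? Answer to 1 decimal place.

From f = (1 − cos θ)/2: cos θ = 1 − 2×0.21 = 0.580; arccos → 54.5°.
A waning Moon lies in 180°–360°, so θ = 360° − 54.5° = 305.5°.
At 360°/29.531 d per day, 305.5° corresponds to 25.06 days.

25.1 days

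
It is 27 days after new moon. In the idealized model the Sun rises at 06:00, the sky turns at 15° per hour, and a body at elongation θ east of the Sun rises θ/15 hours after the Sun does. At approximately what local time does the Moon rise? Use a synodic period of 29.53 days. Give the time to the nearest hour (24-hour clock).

Elongation θ = 360° × 27/29.53 ≈ 329.2°.
The Moon trails the Sun by θ/15 = 329.2/15 ≈ 21.94 hours.
06:00 + 21.94 h ≈ 03:57 → 04:00 to the nearest hour.

04:00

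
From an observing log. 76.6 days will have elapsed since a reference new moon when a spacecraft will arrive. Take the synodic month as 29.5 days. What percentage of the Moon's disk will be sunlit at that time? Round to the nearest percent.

76.6/29.5 = 2.597 lunations, so 2 complete cycles and 17.60 d into the next.
The Moon has covered 17.60/29.5 of its cycle, so θ ≈ 360° × 17.60/29.5 = 214.8°.
Illuminated fraction = (1 − cos 214.8°)/2 = (1 − (-0.821))/2 ≈ 0.911, so 91%.

91%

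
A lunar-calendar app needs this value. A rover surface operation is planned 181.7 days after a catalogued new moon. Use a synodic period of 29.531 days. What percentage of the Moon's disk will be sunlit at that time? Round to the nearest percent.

181.7/29.531 = 6.153 lunations, so 6 complete cycles and 4.51 d into the next.
Elongation θ = 360° × 4.51/29.531 ≈ 55.0°.
cos 55.0° = 0.573, so f = (1 − 0.573)/2 = 0.213, so 21%.

21%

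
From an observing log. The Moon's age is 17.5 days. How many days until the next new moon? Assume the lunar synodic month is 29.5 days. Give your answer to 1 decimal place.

One full lunation from the last new moon is 29.5 d; remaining = 29.5 − 17.5 = 12.000 d.

12.0 days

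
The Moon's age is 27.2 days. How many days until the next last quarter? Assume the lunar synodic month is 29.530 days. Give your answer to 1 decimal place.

24.5 days

Last quarter is 0.75 of the way through the cycle: age 0.75 × 29.530 = 22.148 d.
This lunation's last quarter (22.148 d) has passed, so add one period: 51.678 − 27.2 = 24.478 days.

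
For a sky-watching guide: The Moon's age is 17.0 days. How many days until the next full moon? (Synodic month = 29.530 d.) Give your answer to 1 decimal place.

27.3 days

Full moon is 0.5 of the way through the cycle: age 0.5 × 29.530 = 14.765 d.
This lunation's full moon (14.765 d) has passed, so add one period: 44.295 − 17.0 = 27.295 days.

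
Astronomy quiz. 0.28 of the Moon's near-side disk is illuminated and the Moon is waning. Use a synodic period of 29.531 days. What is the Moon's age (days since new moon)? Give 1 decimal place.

cos θ = 1 − 2f = 0.440, giving a principal value of 63.9°.
A waning Moon lies in 180°–360°, so θ = 360° − 63.9° = 296.1°.
Age = 29.531 × 296.1°/360° ≈ 24.29 days.

24.3 days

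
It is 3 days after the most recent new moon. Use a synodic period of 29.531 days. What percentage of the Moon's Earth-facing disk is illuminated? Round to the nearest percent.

Phase angle: θ = 360°·(3 d)/(29.531 d) = 36.6°.
Illuminated fraction = (1 − cos 36.6°)/2 = (1 − 0.803)/2 ≈ 0.098, so 10%.

10%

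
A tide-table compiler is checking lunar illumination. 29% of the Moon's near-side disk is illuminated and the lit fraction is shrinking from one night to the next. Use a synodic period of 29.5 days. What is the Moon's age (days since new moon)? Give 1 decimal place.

24.2 days

Invert f = (1 − cos θ)/2 to get cos θ = 1 − 2(0.29) = 0.420, hence θ₀ = arccos 0.420 = 65.2°.
A waning Moon lies in 180°–360°, so θ = 360° − 65.2° = 294.8°.
At 360°/29.5 d per day, 294.8° corresponds to 24.16 days.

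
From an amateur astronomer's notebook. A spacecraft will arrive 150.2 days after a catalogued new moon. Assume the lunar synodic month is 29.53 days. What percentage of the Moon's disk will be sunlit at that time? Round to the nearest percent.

150.2 d spans 5 complete synodic months (5 × 29.53 = 147.65 d) plus 2.55 d.
Phase angle: θ = 360°·(2.55 d)/(29.53 d) = 31.1°.
cos 31.1° = 0.856, so f = (1 − 0.856)/2 = 0.072, so 7%.

7%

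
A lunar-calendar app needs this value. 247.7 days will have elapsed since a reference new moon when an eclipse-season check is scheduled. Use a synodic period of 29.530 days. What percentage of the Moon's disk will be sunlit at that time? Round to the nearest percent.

247.7 d spans 8 complete synodic months (8 × 29.530 = 236.24 d) plus 11.46 d.
Elongation θ = 360° × 11.46/29.530 ≈ 139.7°.
With cos θ = (-0.763), the lit fraction is (1 − (-0.763))/2 ≈ 0.881, so 88%.

88%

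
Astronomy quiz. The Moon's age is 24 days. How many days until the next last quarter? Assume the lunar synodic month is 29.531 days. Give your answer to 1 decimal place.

Last quarter is 0.75 of the way through the cycle: age 0.75 × 29.531 = 22.148 d.
Already past this cycle's last quarter; the next is at 22.148 + 29.531 = 51.679 d, so 51.679 − 24 = 27.679 days.

27.7 days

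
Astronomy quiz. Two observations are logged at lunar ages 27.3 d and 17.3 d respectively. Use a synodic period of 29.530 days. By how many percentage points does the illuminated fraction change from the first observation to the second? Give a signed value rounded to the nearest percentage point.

+87 percentage points

First observation: θ = 360°·27.3/29.530 = 332.8°, so f = 0.055.
Second observation: θ = 210.9°, f = 0.929.
Δf = 0.929 − 0.055 = +0.874, i.e. +87 pp.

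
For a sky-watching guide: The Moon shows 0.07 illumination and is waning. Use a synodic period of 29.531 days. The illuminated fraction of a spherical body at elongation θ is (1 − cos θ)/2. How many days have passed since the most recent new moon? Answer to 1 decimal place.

Invert f = (1 − cos θ)/2 to get cos θ = 1 − 2(0.07) = 0.860, hence θ₀ = arccos 0.860 = 30.7°.
Since the Moon is past full (waning), take the reflex angle: θ = 360° − 30.7° = 329.3°.
Age = 29.531 × 329.3°/360° ≈ 27.01 days.

27.0 days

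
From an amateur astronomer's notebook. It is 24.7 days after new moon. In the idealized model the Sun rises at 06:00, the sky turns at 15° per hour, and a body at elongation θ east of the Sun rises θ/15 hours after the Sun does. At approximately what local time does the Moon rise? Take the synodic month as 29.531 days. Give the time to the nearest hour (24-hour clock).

Elongation θ = 360° × 24.7/29.531 ≈ 301.1°.
At 15° of sky rotation per hour, 301.1° corresponds to a 20.07 h lag.
06:00 + 20.07 h ≈ 02:04 → 02:00 to the nearest hour.

02:00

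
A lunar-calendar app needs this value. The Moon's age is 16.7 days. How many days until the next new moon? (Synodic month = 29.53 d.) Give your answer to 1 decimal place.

The next new moon completes the synodic month: 29.53 − 16.7 = 12.830 days.

12.8 days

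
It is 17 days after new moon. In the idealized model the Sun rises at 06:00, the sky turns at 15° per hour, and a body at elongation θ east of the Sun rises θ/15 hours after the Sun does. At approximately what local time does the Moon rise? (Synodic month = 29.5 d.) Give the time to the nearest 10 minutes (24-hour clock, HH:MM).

The Moon has covered 17/29.5 of its cycle, so θ ≈ 360° × 17/29.5 = 207.5°.
At 15° of sky rotation per hour, 207.5° corresponds to a 13.83 h lag.
06:00 + 13.831 h ≈ 19:50 → 19:50 to the nearest ten minutes.

19:50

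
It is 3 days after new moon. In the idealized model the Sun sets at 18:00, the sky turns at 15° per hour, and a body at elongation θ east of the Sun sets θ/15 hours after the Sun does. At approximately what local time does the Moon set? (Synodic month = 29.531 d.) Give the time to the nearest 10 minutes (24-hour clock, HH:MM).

Phase angle: θ = 360°·(3 d)/(29.531 d) = 36.6°.
The Moon trails the Sun by θ/15 = 36.6/15 ≈ 2.44 hours.
18:00 + 2.438 h ≈ 20:26 → 20:30 to the nearest ten minutes.

20:30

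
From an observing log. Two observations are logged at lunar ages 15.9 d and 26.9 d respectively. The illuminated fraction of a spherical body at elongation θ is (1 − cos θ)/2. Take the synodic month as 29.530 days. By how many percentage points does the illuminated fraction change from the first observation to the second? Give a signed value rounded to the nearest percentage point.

-91 pp

θ₁ = 360° × 15.9/29.530 = 193.8°, f₁ = (1 − cos θ₁)/2 = 0.985.
θ₂ = 360° × 26.9/29.530 = 327.9°, f₂ = (1 − cos θ₂)/2 = 0.076.
Change = f₂ − f₁ = -0.909 → -91 percentage points.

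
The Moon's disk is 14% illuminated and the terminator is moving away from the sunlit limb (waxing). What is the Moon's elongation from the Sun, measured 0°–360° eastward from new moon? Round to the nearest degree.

Invert f = (1 − cos θ)/2 to get cos θ = 1 − 2(0.14) = 0.720, hence θ₀ = arccos 0.720 = 43.9°.
Waxing ⇒ before full, so θ = 43.9°.

44°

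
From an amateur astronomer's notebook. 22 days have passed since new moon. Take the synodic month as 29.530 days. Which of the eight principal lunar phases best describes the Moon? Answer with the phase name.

θ ≈ 360° × 22/29.530 = 268°, which falls in the last quarter sector.

last quarter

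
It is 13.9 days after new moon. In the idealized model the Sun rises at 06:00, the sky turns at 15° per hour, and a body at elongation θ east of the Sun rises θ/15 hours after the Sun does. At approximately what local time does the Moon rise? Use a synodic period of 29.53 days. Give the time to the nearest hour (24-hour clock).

Elongation θ = 360° × 13.9/29.53 ≈ 169.5°.
The Moon trails the Sun by θ/15 = 169.5/15 ≈ 11.30 hours.
06:00 + 11.30 h ≈ 17:18 → 17:00 to the nearest hour.

17:00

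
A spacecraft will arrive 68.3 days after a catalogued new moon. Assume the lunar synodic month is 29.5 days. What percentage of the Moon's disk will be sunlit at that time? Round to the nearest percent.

70%

68.3/29.5 = 2.315 lunations, so 2 complete cycles and 9.30 d into the next.
The Moon has covered 9.30/29.5 of its cycle, so θ ≈ 360° × 9.30/29.5 = 113.5°.
cos 113.5° = (-0.399), so f = (1 − (-0.399))/2 = 0.699, so 70%.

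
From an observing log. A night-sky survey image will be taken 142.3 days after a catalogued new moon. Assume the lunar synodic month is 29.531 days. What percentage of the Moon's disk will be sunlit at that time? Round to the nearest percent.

29%

142.3/29.531 = 4.819 lunations, so 4 complete cycles and 24.18 d into the next.
Phase angle: θ = 360°·(24.18 d)/(29.531 d) = 294.7°.
cos 294.7° = 0.418, so f = (1 − 0.418)/2 = 0.291, so 29%.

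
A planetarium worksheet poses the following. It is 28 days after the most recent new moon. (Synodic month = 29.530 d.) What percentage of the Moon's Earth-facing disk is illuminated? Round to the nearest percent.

3%

Phase angle: θ = 360°·(28 d)/(29.530 d) = 341.3°.
cos 341.3° = 0.947, so f = (1 − 0.947)/2 = 0.026, so 3%.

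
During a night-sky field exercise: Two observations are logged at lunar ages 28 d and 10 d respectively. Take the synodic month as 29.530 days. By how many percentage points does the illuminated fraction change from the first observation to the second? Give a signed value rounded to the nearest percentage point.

+74 pp

θ₁ = 360° × 28/29.530 = 341.3°, f₁ = (1 − cos θ₁)/2 = 0.026.
θ₂ = 360° × 10/29.530 = 121.9°, f₂ = (1 − cos θ₂)/2 = 0.764.
Change = f₂ − f₁ = +0.738 → +74 percentage points.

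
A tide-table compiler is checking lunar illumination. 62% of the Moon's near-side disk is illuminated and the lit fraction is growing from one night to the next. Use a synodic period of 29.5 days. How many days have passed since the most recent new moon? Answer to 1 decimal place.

8.5 days

cos θ = 1 − 2f = -0.240, giving a principal value of 103.9°.
The Moon is waxing (0°–180°), so θ = 103.9° directly.
Age = 29.5 × 103.9°/360° ≈ 8.51 days.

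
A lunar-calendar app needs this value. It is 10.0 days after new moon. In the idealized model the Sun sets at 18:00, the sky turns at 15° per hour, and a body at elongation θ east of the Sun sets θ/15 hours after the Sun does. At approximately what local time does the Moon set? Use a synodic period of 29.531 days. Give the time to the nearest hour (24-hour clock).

The Moon has covered 10.0/29.531 of its cycle, so θ ≈ 360° × 10.0/29.531 = 121.9°.
Delay after the Sun = 121.9° / (15°/h) ≈ 8.13 h.
18:00 + 8.13 h ≈ 02:08 → 02:00 to the nearest hour.

02:00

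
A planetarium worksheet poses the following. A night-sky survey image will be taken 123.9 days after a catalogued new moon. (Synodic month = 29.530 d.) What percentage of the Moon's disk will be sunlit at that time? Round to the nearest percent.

33%

123.9 d spans 4 complete synodic months (4 × 29.530 = 118.12 d) plus 5.78 d.
Elongation θ = 360° × 5.78/29.530 ≈ 70.5°.
cos 70.5° = 0.334, so f = (1 − 0.334)/2 = 0.333, so 33%.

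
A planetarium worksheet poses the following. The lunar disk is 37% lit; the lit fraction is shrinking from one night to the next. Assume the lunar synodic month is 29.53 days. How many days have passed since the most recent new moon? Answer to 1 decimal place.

23.4 days

Invert f = (1 − cos θ)/2 to get cos θ = 1 − 2(0.37) = 0.260, hence θ₀ = arccos 0.260 = 74.9°.
Since the Moon is past full (waning), take the reflex angle: θ = 360° − 74.9° = 285.1°.
Age = 29.53 × 285.1°/360° ≈ 23.38 days.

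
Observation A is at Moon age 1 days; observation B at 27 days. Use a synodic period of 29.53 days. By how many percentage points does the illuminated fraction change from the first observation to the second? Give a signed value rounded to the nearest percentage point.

+6 pp

First observation: θ = 360°·1/29.53 = 12.2°, so f = 0.011.
Second observation: θ = 329.2°, f = 0.071.
Δf = 0.071 − 0.011 = +0.059, i.e. +6 pp.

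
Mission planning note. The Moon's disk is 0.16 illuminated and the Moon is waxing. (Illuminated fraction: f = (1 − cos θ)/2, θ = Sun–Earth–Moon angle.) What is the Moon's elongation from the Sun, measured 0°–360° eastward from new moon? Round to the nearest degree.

From f = (1 − cos θ)/2: cos θ = 1 − 2×0.16 = 0.680; arccos → 47.2°.
Waxing ⇒ before full, so θ = 47.2°.

47°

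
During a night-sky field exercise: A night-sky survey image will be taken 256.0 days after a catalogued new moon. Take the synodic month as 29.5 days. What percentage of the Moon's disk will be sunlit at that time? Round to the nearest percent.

256.0/29.5 = 8.678 lunations, so 8 complete cycles and 20.00 d into the next.
Elongation θ = 360° × 20.00/29.5 ≈ 244.1°.
Illuminated fraction = (1 − cos 244.1°)/2 = (1 − (-0.437))/2 ≈ 0.719, so 72%.

72%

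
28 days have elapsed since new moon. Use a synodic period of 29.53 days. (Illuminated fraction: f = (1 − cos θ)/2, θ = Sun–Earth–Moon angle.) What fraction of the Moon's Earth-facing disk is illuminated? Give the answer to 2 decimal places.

Elongation θ = 360° × 28/29.53 ≈ 341.3°.
With cos θ = 0.947, the lit fraction is (1 − 0.947)/2 ≈ 0.026.

0.03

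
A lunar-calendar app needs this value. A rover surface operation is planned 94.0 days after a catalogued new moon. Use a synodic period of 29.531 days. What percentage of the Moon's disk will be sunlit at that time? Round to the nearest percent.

94.0/29.531 = 3.183 lunations, so 3 complete cycles and 5.41 d into the next.
Elongation θ = 360° × 5.41/29.531 ≈ 65.9°.
cos 65.9° = 0.408, so f = (1 − 0.408)/2 = 0.296, so 30%.

30%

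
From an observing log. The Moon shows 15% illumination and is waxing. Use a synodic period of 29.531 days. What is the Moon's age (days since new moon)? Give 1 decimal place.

Invert f = (1 − cos θ)/2 to get cos θ = 1 − 2(0.15) = 0.700, hence θ₀ = arccos 0.700 = 45.6°.
Waxing ⇒ before full, so θ = 45.6°.
Age = 29.531 × 45.6°/360° ≈ 3.74 days.

3.7 days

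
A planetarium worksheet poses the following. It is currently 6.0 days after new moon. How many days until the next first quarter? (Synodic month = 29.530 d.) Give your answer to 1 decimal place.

1.4 days

First quarter occurs at elongation 90°, i.e. at age 29.530 × 90/360 = 7.383 d.
That is 7.383 − 6.0 = 1.383 days ahead.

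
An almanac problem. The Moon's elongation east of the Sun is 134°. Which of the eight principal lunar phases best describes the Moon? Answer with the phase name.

134° lies in the waxing gibbous sector of the 8-phase cycle.

waxing gibbous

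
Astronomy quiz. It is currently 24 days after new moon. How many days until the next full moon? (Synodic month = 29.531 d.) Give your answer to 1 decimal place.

Full moon occurs at elongation 180°, i.e. at age 29.531 × 180/360 = 14.765 d.
This lunation's full moon (14.765 d) has passed, so add one period: 44.296 − 24 = 20.296 days.

20.3 days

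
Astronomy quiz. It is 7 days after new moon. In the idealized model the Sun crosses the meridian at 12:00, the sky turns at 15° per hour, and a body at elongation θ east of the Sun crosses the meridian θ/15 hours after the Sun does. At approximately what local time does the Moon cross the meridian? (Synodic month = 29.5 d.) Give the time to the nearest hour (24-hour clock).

18:00

Phase angle: θ = 360°·(7 d)/(29.5 d) = 85.4°.
Delay after the Sun = 85.4° / (15°/h) ≈ 5.69 h.
12:00 + 5.69 h ≈ 17:42 → 18:00 to the nearest hour.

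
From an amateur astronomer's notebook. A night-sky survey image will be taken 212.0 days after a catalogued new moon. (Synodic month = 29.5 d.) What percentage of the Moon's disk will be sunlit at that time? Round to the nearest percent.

212.0 d spans 7 complete synodic months (7 × 29.5 = 206.50 d) plus 5.50 d.
Phase angle: θ = 360°·(5.50 d)/(29.5 d) = 67.1°.
Illuminated fraction = (1 − cos 67.1°)/2 = (1 − 0.389)/2 ≈ 0.306, so 31%.

31%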